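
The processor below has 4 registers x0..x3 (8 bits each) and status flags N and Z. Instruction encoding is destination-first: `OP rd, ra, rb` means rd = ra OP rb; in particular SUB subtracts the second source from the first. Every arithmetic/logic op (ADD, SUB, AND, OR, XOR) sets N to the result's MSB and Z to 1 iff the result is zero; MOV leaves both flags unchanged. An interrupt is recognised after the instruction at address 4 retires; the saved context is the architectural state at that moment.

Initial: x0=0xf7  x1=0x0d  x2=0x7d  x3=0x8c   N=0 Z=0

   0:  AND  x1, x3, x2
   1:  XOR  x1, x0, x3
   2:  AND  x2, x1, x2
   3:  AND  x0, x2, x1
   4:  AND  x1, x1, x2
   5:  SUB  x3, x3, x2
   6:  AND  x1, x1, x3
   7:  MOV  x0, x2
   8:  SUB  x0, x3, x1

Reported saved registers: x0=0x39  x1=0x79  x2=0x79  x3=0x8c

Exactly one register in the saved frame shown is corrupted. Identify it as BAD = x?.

after  0: x0=0xf7 x1=0x0c x2=0x7d x3=0x8c  N=0 Z=0
after  1: x0=0xf7 x1=0x7b x2=0x7d x3=0x8c  N=0 Z=0
after  2: x0=0xf7 x1=0x7b x2=0x79 x3=0x8c  N=0 Z=0
after  3: x0=0x79 x1=0x7b x2=0x79 x3=0x8c  N=0 Z=0
after  4: x0=0x79 x1=0x79 x2=0x79 x3=0x8c  N=0 Z=0
-- IRQ taken; context saved, return-PC = 5 --
mismatch: x0: reported 0x39 vs actual 0x79

BAD = x0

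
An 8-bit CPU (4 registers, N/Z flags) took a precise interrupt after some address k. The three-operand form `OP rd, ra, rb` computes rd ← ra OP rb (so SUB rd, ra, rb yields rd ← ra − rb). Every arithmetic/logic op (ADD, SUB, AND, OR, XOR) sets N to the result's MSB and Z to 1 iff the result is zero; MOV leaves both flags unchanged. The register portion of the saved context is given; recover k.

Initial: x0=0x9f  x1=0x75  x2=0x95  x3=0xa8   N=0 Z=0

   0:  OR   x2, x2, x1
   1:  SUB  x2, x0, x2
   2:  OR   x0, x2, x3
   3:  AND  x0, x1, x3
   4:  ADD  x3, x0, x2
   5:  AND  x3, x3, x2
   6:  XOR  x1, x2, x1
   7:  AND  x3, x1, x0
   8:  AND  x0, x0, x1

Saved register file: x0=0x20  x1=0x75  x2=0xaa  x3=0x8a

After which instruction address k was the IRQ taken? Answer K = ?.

K = 5

after  0: x0=0x9f x1=0x75 x2=0xf5 x3=0xa8  N=1 Z=0
after  1: x0=0x9f x1=0x75 x2=0xaa x3=0xa8  N=1 Z=0
after  2: x0=0xaa x1=0x75 x2=0xaa x3=0xa8  N=1 Z=0
after  3: x0=0x20 x1=0x75 x2=0xaa x3=0xa8  N=0 Z=0
after  4: x0=0x20 x1=0x75 x2=0xaa x3=0xca  N=1 Z=0
after  5: x0=0x20 x1=0x75 x2=0xaa x3=0x8a  N=1 Z=0
-- IRQ taken; context saved, return-PC = 6 --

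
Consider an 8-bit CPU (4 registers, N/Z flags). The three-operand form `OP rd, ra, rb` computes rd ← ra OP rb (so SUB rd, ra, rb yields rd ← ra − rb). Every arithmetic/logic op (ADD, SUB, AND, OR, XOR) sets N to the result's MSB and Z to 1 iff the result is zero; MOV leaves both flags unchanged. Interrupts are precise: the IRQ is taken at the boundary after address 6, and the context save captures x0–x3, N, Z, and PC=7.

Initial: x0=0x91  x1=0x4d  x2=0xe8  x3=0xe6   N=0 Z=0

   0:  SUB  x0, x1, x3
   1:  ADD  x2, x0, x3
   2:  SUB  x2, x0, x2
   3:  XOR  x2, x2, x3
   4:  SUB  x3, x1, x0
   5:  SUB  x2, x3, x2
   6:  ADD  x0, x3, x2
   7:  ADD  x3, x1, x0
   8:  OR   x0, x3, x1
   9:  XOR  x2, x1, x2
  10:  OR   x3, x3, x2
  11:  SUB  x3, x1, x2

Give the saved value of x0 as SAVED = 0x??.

after  0: x0=0x67 x1=0x4d x2=0xe8 x3=0xe6  N=0 Z=0
after  1: x0=0x67 x1=0x4d x2=0x4d x3=0xe6  N=0 Z=0
after  2: x0=0x67 x1=0x4d x2=0x1a x3=0xe6  N=0 Z=0
after  3: x0=0x67 x1=0x4d x2=0xfc x3=0xe6  N=1 Z=0
after  4: x0=0x67 x1=0x4d x2=0xfc x3=0xe6  N=1 Z=0
after  5: x0=0x67 x1=0x4d x2=0xea x3=0xe6  N=1 Z=0
after  6: x0=0xd0 x1=0x4d x2=0xea x3=0xe6  N=1 Z=0
-- IRQ taken; context saved, return-PC = 7 --

SAVED = 0xd0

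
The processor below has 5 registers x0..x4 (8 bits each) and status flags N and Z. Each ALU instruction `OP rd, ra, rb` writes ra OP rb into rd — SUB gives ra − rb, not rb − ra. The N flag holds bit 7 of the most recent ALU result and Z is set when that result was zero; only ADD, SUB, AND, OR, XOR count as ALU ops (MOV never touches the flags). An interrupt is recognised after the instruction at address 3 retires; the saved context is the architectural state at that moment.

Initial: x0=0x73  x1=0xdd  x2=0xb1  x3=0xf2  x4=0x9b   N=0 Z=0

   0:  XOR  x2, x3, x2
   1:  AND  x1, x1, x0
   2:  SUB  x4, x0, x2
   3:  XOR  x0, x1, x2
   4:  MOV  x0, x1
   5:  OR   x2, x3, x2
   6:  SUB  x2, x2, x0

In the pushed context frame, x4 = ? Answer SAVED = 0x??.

SAVED = 0x30

after  0: x0=0x73 x1=0xdd x2=0x43 x3=0xf2 x4=0x9b  N=0 Z=0
after  1: x0=0x73 x1=0x51 x2=0x43 x3=0xf2 x4=0x9b  N=0 Z=0
after  2: x0=0x73 x1=0x51 x2=0x43 x3=0xf2 x4=0x30  N=0 Z=0
after  3: x0=0x12 x1=0x51 x2=0x43 x3=0xf2 x4=0x30  N=0 Z=0
-- IRQ taken; context saved, return-PC = 4 --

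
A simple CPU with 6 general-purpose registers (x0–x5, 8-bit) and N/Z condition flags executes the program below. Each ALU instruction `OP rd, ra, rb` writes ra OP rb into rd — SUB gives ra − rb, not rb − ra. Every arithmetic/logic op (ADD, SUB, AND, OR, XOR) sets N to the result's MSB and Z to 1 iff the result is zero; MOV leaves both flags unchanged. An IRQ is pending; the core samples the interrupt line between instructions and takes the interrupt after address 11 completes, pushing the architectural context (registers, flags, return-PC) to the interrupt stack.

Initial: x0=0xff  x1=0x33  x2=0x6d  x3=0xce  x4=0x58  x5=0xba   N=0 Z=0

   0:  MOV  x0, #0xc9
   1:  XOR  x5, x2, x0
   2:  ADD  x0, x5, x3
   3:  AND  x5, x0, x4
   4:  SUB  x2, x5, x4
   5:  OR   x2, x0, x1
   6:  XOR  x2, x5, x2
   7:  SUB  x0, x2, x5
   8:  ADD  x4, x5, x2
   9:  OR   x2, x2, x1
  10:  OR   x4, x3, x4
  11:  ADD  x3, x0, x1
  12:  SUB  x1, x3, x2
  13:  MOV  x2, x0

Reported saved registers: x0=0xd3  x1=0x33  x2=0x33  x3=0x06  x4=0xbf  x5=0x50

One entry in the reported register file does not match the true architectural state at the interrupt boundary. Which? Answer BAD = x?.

BAD = x4

after  0: x0=0xc9 x1=0x33 x2=0x6d x3=0xce x4=0x58 x5=0xba  N=0 Z=0
after  1: x0=0xc9 x1=0x33 x2=0x6d x3=0xce x4=0x58 x5=0xa4  N=1 Z=0
after  2: x0=0x72 x1=0x33 x2=0x6d x3=0xce x4=0x58 x5=0xa4  N=0 Z=0
after  3: x0=0x72 x1=0x33 x2=0x6d x3=0xce x4=0x58 x5=0x50  N=0 Z=0
after  4: x0=0x72 x1=0x33 x2=0xf8 x3=0xce x4=0x58 x5=0x50  N=1 Z=0
after  5: x0=0x72 x1=0x33 x2=0x73 x3=0xce x4=0x58 x5=0x50  N=0 Z=0
after  6: x0=0x72 x1=0x33 x2=0x23 x3=0xce x4=0x58 x5=0x50  N=0 Z=0
after  7: x0=0xd3 x1=0x33 x2=0x23 x3=0xce x4=0x58 x5=0x50  N=1 Z=0
after  8: x0=0xd3 x1=0x33 x2=0x23 x3=0xce x4=0x73 x5=0x50  N=0 Z=0
after  9: x0=0xd3 x1=0x33 x2=0x33 x3=0xce x4=0x73 x5=0x50  N=0 Z=0
after 10: x0=0xd3 x1=0x33 x2=0x33 x3=0xce x4=0xff x5=0x50  N=1 Z=0
after 11: x0=0xd3 x1=0x33 x2=0x33 x3=0x06 x4=0xff x5=0x50  N=0 Z=0
-- IRQ taken; context saved, return-PC = 12 --
mismatch: x4: reported 0xbf vs actual 0xff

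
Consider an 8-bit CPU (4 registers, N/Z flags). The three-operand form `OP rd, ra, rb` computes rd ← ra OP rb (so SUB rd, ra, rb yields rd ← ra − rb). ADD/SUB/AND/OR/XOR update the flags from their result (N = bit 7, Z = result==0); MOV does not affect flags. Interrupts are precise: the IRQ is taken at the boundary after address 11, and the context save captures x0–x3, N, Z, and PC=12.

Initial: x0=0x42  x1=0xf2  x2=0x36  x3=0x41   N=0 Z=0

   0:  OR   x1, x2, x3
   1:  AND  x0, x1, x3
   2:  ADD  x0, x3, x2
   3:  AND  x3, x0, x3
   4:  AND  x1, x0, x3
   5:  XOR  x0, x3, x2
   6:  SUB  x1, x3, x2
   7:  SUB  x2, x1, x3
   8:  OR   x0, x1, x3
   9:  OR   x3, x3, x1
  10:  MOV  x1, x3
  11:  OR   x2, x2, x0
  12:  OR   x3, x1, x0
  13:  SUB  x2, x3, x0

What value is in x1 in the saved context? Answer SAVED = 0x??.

SAVED = 0x4b

after  0: x0=0x42 x1=0x77 x2=0x36 x3=0x41  N=0 Z=0
after  1: x0=0x41 x1=0x77 x2=0x36 x3=0x41  N=0 Z=0
after  2: x0=0x77 x1=0x77 x2=0x36 x3=0x41  N=0 Z=0
after  3: x0=0x77 x1=0x77 x2=0x36 x3=0x41  N=0 Z=0
after  4: x0=0x77 x1=0x41 x2=0x36 x3=0x41  N=0 Z=0
after  5: x0=0x77 x1=0x41 x2=0x36 x3=0x41  N=0 Z=0
after  6: x0=0x77 x1=0x0b x2=0x36 x3=0x41  N=0 Z=0
after  7: x0=0x77 x1=0x0b x2=0xca x3=0x41  N=1 Z=0
after  8: x0=0x4b x1=0x0b x2=0xca x3=0x41  N=0 Z=0
after  9: x0=0x4b x1=0x0b x2=0xca x3=0x4b  N=0 Z=0
after 10: x0=0x4b x1=0x4b x2=0xca x3=0x4b  N=0 Z=0
after 11: x0=0x4b x1=0x4b x2=0xcb x3=0x4b  N=1 Z=0
-- IRQ taken; context saved, return-PC = 12 --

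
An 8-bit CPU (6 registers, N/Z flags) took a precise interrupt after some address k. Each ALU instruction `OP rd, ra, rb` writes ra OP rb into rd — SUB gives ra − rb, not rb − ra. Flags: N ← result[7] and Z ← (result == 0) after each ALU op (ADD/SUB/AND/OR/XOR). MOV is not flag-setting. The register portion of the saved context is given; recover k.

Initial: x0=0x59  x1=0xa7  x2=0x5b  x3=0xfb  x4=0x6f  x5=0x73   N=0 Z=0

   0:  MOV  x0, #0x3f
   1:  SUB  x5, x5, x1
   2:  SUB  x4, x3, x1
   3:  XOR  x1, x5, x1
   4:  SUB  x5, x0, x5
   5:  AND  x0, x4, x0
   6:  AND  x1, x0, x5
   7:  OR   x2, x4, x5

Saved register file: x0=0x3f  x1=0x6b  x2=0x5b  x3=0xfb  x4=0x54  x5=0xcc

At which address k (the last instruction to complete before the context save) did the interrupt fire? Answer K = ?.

after  0: x0=0x3f x1=0xa7 x2=0x5b x3=0xfb x4=0x6f x5=0x73  N=0 Z=0
after  1: x0=0x3f x1=0xa7 x2=0x5b x3=0xfb x4=0x6f x5=0xcc  N=1 Z=0
after  2: x0=0x3f x1=0xa7 x2=0x5b x3=0xfb x4=0x54 x5=0xcc  N=0 Z=0
after  3: x0=0x3f x1=0x6b x2=0x5b x3=0xfb x4=0x54 x5=0xcc  N=0 Z=0
-- IRQ taken; context saved, return-PC = 4 --

K = 3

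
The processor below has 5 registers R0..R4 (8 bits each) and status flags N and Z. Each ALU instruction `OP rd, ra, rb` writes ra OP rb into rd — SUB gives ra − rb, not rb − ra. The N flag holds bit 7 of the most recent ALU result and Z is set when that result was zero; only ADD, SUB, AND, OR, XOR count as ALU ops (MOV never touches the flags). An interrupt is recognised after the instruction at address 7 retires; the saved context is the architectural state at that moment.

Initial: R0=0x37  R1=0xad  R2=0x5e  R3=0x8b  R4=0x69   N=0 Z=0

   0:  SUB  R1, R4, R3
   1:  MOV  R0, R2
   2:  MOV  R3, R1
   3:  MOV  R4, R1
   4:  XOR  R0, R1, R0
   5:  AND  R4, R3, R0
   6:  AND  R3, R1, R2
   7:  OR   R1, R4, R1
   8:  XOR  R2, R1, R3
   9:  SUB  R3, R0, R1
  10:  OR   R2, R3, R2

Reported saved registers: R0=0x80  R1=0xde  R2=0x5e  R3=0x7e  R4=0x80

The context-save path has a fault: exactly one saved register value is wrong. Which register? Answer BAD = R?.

BAD = R3

after  0: R0=0x37 R1=0xde R2=0x5e R3=0x8b R4=0x69  N=1 Z=0
after  1: R0=0x5e R1=0xde R2=0x5e R3=0x8b R4=0x69  N=1 Z=0
after  2: R0=0x5e R1=0xde R2=0x5e R3=0xde R4=0x69  N=1 Z=0
after  3: R0=0x5e R1=0xde R2=0x5e R3=0xde R4=0xde  N=1 Z=0
after  4: R0=0x80 R1=0xde R2=0x5e R3=0xde R4=0xde  N=1 Z=0
after  5: R0=0x80 R1=0xde R2=0x5e R3=0xde R4=0x80  N=1 Z=0
after  6: R0=0x80 R1=0xde R2=0x5e R3=0x5e R4=0x80  N=0 Z=0
after  7: R0=0x80 R1=0xde R2=0x5e R3=0x5e R4=0x80  N=1 Z=0
-- IRQ taken; context saved, return-PC = 8 --
mismatch: R3: reported 0x7e vs actual 0x5e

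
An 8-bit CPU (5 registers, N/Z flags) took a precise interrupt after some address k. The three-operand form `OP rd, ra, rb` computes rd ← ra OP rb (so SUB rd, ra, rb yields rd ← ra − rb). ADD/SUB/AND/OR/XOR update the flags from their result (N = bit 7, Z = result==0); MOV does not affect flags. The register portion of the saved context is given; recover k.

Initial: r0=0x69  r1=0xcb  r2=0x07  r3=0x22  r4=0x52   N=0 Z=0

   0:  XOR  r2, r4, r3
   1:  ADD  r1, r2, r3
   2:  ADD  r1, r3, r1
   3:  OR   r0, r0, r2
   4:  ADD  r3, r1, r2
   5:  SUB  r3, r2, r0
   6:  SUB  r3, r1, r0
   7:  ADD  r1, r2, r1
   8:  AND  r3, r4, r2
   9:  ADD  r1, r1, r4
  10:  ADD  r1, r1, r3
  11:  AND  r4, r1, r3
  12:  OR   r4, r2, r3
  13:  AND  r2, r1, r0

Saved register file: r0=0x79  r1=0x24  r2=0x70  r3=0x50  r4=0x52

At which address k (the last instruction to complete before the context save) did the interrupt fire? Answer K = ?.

after  0: r0=0x69 r1=0xcb r2=0x70 r3=0x22 r4=0x52  N=0 Z=0
after  1: r0=0x69 r1=0x92 r2=0x70 r3=0x22 r4=0x52  N=1 Z=0
after  2: r0=0x69 r1=0xb4 r2=0x70 r3=0x22 r4=0x52  N=1 Z=0
after  3: r0=0x79 r1=0xb4 r2=0x70 r3=0x22 r4=0x52  N=0 Z=0
after  4: r0=0x79 r1=0xb4 r2=0x70 r3=0x24 r4=0x52  N=0 Z=0
after  5: r0=0x79 r1=0xb4 r2=0x70 r3=0xf7 r4=0x52  N=1 Z=0
after  6: r0=0x79 r1=0xb4 r2=0x70 r3=0x3b r4=0x52  N=0 Z=0
after  7: r0=0x79 r1=0x24 r2=0x70 r3=0x3b r4=0x52  N=0 Z=0
after  8: r0=0x79 r1=0x24 r2=0x70 r3=0x50 r4=0x52  N=0 Z=0
-- IRQ taken; context saved, return-PC = 9 --

K = 8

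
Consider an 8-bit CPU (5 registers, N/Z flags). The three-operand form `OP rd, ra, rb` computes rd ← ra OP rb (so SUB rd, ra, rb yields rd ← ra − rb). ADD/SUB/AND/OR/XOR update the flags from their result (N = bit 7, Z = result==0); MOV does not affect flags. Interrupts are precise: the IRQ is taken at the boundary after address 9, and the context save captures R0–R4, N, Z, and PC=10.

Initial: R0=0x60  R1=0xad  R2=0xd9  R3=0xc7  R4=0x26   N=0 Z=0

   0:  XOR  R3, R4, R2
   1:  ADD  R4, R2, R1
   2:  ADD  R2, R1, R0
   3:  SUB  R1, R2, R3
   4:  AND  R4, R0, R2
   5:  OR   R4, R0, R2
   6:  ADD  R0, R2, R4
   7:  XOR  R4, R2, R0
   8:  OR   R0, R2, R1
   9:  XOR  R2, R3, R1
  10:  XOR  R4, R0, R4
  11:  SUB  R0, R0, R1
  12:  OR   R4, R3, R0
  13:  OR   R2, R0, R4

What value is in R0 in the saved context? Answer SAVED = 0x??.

after  0: R0=0x60 R1=0xad R2=0xd9 R3=0xff R4=0x26  N=1 Z=0
after  1: R0=0x60 R1=0xad R2=0xd9 R3=0xff R4=0x86  N=1 Z=0
after  2: R0=0x60 R1=0xad R2=0x0d R3=0xff R4=0x86  N=0 Z=0
after  3: R0=0x60 R1=0x0e R2=0x0d R3=0xff R4=0x86  N=0 Z=0
after  4: R0=0x60 R1=0x0e R2=0x0d R3=0xff R4=0x00  N=0 Z=1
after  5: R0=0x60 R1=0x0e R2=0x0d R3=0xff R4=0x6d  N=0 Z=0
after  6: R0=0x7a R1=0x0e R2=0x0d R3=0xff R4=0x6d  N=0 Z=0
after  7: R0=0x7a R1=0x0e R2=0x0d R3=0xff R4=0x77  N=0 Z=0
after  8: R0=0x0f R1=0x0e R2=0x0d R3=0xff R4=0x77  N=0 Z=0
after  9: R0=0x0f R1=0x0e R2=0xf1 R3=0xff R4=0x77  N=1 Z=0
-- IRQ taken; context saved, return-PC = 10 --

SAVED = 0x0f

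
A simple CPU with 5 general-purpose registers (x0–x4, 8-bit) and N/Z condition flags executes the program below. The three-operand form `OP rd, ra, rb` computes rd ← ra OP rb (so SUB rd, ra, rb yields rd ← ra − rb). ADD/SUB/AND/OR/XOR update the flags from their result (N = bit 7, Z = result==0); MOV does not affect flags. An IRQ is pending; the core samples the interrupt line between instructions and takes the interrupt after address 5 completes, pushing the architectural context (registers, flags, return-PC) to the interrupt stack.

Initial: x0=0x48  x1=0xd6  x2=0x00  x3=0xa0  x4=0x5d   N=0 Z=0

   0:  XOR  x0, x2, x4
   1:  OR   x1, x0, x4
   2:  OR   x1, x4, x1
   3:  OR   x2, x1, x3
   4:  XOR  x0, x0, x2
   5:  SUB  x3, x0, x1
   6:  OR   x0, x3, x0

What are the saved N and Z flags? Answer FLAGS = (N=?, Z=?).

after  0: x0=0x5d x1=0xd6 x2=0x00 x3=0xa0 x4=0x5d  N=0 Z=0
after  1: x0=0x5d x1=0x5d x2=0x00 x3=0xa0 x4=0x5d  N=0 Z=0
after  2: x0=0x5d x1=0x5d x2=0x00 x3=0xa0 x4=0x5d  N=0 Z=0
after  3: x0=0x5d x1=0x5d x2=0xfd x3=0xa0 x4=0x5d  N=1 Z=0
after  4: x0=0xa0 x1=0x5d x2=0xfd x3=0xa0 x4=0x5d  N=1 Z=0
after  5: x0=0xa0 x1=0x5d x2=0xfd x3=0x43 x4=0x5d  N=0 Z=0
-- IRQ taken; context saved, return-PC = 6 --

FLAGS = (N=0, Z=0)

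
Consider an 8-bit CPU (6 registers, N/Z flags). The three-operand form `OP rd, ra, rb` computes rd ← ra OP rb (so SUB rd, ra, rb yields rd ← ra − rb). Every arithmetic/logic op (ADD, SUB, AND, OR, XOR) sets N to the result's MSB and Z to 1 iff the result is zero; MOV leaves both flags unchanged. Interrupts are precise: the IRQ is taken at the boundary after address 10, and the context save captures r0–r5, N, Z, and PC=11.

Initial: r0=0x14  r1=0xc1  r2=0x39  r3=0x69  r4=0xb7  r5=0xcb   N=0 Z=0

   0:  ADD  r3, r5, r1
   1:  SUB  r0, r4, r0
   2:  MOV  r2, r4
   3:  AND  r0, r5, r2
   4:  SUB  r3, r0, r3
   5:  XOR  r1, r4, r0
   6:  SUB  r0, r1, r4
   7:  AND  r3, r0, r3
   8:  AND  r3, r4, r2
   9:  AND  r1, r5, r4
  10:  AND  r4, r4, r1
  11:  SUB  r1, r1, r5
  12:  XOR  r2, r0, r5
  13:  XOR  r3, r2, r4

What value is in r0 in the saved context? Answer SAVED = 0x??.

SAVED = 0x7d

after  0: r0=0x14 r1=0xc1 r2=0x39 r3=0x8c r4=0xb7 r5=0xcb  N=1 Z=0
after  1: r0=0xa3 r1=0xc1 r2=0x39 r3=0x8c r4=0xb7 r5=0xcb  N=1 Z=0
after  2: r0=0xa3 r1=0xc1 r2=0xb7 r3=0x8c r4=0xb7 r5=0xcb  N=1 Z=0
after  3: r0=0x83 r1=0xc1 r2=0xb7 r3=0x8c r4=0xb7 r5=0xcb  N=1 Z=0
after  4: r0=0x83 r1=0xc1 r2=0xb7 r3=0xf7 r4=0xb7 r5=0xcb  N=1 Z=0
after  5: r0=0x83 r1=0x34 r2=0xb7 r3=0xf7 r4=0xb7 r5=0xcb  N=0 Z=0
after  6: r0=0x7d r1=0x34 r2=0xb7 r3=0xf7 r4=0xb7 r5=0xcb  N=0 Z=0
after  7: r0=0x7d r1=0x34 r2=0xb7 r3=0x75 r4=0xb7 r5=0xcb  N=0 Z=0
after  8: r0=0x7d r1=0x34 r2=0xb7 r3=0xb7 r4=0xb7 r5=0xcb  N=1 Z=0
after  9: r0=0x7d r1=0x83 r2=0xb7 r3=0xb7 r4=0xb7 r5=0xcb  N=1 Z=0
after 10: r0=0x7d r1=0x83 r2=0xb7 r3=0xb7 r4=0x83 r5=0xcb  N=1 Z=0
-- IRQ taken; context saved, return-PC = 11 --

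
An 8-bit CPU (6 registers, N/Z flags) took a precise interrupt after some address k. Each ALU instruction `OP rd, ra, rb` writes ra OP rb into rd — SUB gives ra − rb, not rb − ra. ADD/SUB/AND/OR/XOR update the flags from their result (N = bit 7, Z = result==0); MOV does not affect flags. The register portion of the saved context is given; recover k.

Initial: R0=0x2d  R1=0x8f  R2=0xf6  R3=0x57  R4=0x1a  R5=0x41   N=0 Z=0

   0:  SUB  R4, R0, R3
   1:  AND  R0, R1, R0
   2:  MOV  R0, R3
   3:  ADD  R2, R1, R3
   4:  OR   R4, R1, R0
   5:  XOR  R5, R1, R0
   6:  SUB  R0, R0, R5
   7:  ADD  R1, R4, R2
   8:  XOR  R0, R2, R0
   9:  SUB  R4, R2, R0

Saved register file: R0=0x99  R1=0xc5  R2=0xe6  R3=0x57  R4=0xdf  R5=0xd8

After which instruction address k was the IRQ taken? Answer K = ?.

K = 8

after  0: R0=0x2d R1=0x8f R2=0xf6 R3=0x57 R4=0xd6 R5=0x41  N=1 Z=0
after  1: R0=0x0d R1=0x8f R2=0xf6 R3=0x57 R4=0xd6 R5=0x41  N=0 Z=0
after  2: R0=0x57 R1=0x8f R2=0xf6 R3=0x57 R4=0xd6 R5=0x41  N=0 Z=0
after  3: R0=0x57 R1=0x8f R2=0xe6 R3=0x57 R4=0xd6 R5=0x41  N=1 Z=0
after  4: R0=0x57 R1=0x8f R2=0xe6 R3=0x57 R4=0xdf R5=0x41  N=1 Z=0
after  5: R0=0x57 R1=0x8f R2=0xe6 R3=0x57 R4=0xdf R5=0xd8  N=1 Z=0
after  6: R0=0x7f R1=0x8f R2=0xe6 R3=0x57 R4=0xdf R5=0xd8  N=0 Z=0
after  7: R0=0x7f R1=0xc5 R2=0xe6 R3=0x57 R4=0xdf R5=0xd8  N=1 Z=0
after  8: R0=0x99 R1=0xc5 R2=0xe6 R3=0x57 R4=0xdf R5=0xd8  N=1 Z=0
-- IRQ taken; context saved, return-PC = 9 --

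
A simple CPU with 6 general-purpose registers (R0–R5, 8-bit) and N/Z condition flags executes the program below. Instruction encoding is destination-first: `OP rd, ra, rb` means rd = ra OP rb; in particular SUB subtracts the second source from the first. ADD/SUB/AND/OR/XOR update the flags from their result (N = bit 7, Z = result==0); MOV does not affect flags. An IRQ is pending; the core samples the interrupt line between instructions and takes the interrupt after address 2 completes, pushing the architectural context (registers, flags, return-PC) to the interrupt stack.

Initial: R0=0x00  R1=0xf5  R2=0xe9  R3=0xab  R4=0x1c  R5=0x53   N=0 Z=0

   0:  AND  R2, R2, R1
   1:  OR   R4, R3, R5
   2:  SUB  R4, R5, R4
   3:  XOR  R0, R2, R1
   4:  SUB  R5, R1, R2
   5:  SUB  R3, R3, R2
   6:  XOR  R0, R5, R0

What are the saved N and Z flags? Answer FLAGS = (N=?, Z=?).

after  0: R0=0x00 R1=0xf5 R2=0xe1 R3=0xab R4=0x1c R5=0x53  N=1 Z=0
after  1: R0=0x00 R1=0xf5 R2=0xe1 R3=0xab R4=0xfb R5=0x53  N=1 Z=0
after  2: R0=0x00 R1=0xf5 R2=0xe1 R3=0xab R4=0x58 R5=0x53  N=0 Z=0
-- IRQ taken; context saved, return-PC = 3 --

FLAGS = (N=0, Z=0)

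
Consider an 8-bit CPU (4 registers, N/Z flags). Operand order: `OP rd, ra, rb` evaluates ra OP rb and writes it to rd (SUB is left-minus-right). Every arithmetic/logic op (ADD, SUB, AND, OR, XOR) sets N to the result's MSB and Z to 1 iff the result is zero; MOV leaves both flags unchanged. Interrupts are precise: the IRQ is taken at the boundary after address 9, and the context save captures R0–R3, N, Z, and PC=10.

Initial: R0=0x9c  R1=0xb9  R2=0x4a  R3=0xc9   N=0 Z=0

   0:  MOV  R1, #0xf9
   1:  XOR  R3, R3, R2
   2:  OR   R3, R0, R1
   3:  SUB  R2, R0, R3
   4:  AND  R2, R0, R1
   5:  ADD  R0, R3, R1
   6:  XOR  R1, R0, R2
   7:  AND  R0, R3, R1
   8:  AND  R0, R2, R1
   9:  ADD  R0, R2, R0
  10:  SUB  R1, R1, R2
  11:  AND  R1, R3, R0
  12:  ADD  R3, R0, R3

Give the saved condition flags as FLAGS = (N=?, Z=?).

after  0: R0=0x9c R1=0xf9 R2=0x4a R3=0xc9  N=0 Z=0
after  1: R0=0x9c R1=0xf9 R2=0x4a R3=0x83  N=1 Z=0
after  2: R0=0x9c R1=0xf9 R2=0x4a R3=0xfd  N=1 Z=0
after  3: R0=0x9c R1=0xf9 R2=0x9f R3=0xfd  N=1 Z=0
after  4: R0=0x9c R1=0xf9 R2=0x98 R3=0xfd  N=1 Z=0
after  5: R0=0xf6 R1=0xf9 R2=0x98 R3=0xfd  N=1 Z=0
after  6: R0=0xf6 R1=0x6e R2=0x98 R3=0xfd  N=0 Z=0
after  7: R0=0x6c R1=0x6e R2=0x98 R3=0xfd  N=0 Z=0
after  8: R0=0x08 R1=0x6e R2=0x98 R3=0xfd  N=0 Z=0
after  9: R0=0xa0 R1=0x6e R2=0x98 R3=0xfd  N=1 Z=0
-- IRQ taken; context saved, return-PC = 10 --

FLAGS = (N=1, Z=0)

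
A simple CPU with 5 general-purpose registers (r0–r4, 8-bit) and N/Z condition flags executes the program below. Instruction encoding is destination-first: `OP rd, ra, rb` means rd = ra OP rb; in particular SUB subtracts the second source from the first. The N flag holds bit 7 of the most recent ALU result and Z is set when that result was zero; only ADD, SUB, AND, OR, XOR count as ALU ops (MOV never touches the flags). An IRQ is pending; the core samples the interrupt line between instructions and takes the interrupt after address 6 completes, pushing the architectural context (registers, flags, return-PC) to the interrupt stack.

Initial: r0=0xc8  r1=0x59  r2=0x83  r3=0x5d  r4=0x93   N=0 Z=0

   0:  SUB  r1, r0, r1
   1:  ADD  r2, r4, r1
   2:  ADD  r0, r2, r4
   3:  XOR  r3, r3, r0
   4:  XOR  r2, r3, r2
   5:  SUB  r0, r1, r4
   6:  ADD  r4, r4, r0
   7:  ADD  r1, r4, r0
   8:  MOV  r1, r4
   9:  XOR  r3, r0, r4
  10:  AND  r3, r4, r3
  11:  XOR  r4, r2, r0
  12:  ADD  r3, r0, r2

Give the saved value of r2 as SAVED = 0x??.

SAVED = 0xca

after  0: r0=0xc8 r1=0x6f r2=0x83 r3=0x5d r4=0x93  N=0 Z=0
after  1: r0=0xc8 r1=0x6f r2=0x02 r3=0x5d r4=0x93  N=0 Z=0
after  2: r0=0x95 r1=0x6f r2=0x02 r3=0x5d r4=0x93  N=1 Z=0
after  3: r0=0x95 r1=0x6f r2=0x02 r3=0xc8 r4=0x93  N=1 Z=0
after  4: r0=0x95 r1=0x6f r2=0xca r3=0xc8 r4=0x93  N=1 Z=0
after  5: r0=0xdc r1=0x6f r2=0xca r3=0xc8 r4=0x93  N=1 Z=0
after  6: r0=0xdc r1=0x6f r2=0xca r3=0xc8 r4=0x6f  N=0 Z=0
-- IRQ taken; context saved, return-PC = 7 --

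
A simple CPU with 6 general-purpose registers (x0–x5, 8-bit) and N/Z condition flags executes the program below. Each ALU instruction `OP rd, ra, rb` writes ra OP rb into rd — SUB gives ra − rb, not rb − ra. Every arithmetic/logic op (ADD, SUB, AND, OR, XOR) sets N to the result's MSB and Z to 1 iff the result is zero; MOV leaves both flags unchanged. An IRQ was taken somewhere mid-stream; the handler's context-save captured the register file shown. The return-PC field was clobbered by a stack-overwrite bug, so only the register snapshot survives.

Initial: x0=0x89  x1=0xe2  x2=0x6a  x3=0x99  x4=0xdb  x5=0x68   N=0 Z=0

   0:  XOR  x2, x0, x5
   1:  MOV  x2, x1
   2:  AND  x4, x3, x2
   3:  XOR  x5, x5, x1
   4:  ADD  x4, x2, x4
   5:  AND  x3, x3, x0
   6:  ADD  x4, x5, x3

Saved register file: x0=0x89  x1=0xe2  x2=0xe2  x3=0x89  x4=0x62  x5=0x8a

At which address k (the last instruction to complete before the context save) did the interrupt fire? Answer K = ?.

after  0: x0=0x89 x1=0xe2 x2=0xe1 x3=0x99 x4=0xdb x5=0x68  N=1 Z=0
after  1: x0=0x89 x1=0xe2 x2=0xe2 x3=0x99 x4=0xdb x5=0x68  N=1 Z=0
after  2: x0=0x89 x1=0xe2 x2=0xe2 x3=0x99 x4=0x80 x5=0x68  N=1 Z=0
after  3: x0=0x89 x1=0xe2 x2=0xe2 x3=0x99 x4=0x80 x5=0x8a  N=1 Z=0
after  4: x0=0x89 x1=0xe2 x2=0xe2 x3=0x99 x4=0x62 x5=0x8a  N=0 Z=0
after  5: x0=0x89 x1=0xe2 x2=0xe2 x3=0x89 x4=0x62 x5=0x8a  N=1 Z=0
-- IRQ taken; context saved, return-PC = 6 --

K = 5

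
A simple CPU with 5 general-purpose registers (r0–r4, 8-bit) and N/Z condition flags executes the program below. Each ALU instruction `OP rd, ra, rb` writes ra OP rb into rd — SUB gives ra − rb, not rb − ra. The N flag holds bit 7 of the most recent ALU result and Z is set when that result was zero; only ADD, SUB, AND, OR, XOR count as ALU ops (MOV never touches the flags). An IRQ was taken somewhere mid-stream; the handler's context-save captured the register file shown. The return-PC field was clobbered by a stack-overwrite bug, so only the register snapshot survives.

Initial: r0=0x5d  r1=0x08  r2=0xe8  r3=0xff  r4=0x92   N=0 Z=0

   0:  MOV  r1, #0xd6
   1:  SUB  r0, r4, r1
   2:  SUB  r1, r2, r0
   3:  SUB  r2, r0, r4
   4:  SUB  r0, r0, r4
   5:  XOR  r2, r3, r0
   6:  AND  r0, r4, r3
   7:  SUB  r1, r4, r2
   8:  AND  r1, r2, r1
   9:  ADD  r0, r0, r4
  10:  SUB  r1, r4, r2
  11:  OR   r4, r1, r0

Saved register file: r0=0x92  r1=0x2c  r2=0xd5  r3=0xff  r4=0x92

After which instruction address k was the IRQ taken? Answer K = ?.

after  0: r0=0x5d r1=0xd6 r2=0xe8 r3=0xff r4=0x92  N=0 Z=0
after  1: r0=0xbc r1=0xd6 r2=0xe8 r3=0xff r4=0x92  N=1 Z=0
after  2: r0=0xbc r1=0x2c r2=0xe8 r3=0xff r4=0x92  N=0 Z=0
after  3: r0=0xbc r1=0x2c r2=0x2a r3=0xff r4=0x92  N=0 Z=0
after  4: r0=0x2a r1=0x2c r2=0x2a r3=0xff r4=0x92  N=0 Z=0
after  5: r0=0x2a r1=0x2c r2=0xd5 r3=0xff r4=0x92  N=1 Z=0
after  6: r0=0x92 r1=0x2c r2=0xd5 r3=0xff r4=0x92  N=1 Z=0
-- IRQ taken; context saved, return-PC = 7 --

K = 6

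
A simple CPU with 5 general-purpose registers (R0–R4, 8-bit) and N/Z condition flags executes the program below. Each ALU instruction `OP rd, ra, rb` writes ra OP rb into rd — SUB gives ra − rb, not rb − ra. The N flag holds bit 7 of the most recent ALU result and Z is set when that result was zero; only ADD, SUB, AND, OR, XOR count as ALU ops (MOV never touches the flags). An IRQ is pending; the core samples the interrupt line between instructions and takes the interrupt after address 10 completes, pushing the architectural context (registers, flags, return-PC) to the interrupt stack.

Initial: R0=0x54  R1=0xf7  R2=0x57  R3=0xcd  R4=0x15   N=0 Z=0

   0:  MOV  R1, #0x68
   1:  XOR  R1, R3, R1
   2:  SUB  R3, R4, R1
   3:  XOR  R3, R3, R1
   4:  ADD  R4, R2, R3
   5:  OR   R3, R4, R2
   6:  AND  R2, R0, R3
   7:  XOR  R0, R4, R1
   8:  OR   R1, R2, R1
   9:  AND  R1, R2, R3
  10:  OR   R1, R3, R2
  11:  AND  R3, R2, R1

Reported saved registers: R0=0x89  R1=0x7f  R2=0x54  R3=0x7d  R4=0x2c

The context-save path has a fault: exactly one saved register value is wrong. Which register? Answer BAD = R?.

after  0: R0=0x54 R1=0x68 R2=0x57 R3=0xcd R4=0x15  N=0 Z=0
after  1: R0=0x54 R1=0xa5 R2=0x57 R3=0xcd R4=0x15  N=1 Z=0
after  2: R0=0x54 R1=0xa5 R2=0x57 R3=0x70 R4=0x15  N=0 Z=0
after  3: R0=0x54 R1=0xa5 R2=0x57 R3=0xd5 R4=0x15  N=1 Z=0
after  4: R0=0x54 R1=0xa5 R2=0x57 R3=0xd5 R4=0x2c  N=0 Z=0
after  5: R0=0x54 R1=0xa5 R2=0x57 R3=0x7f R4=0x2c  N=0 Z=0
after  6: R0=0x54 R1=0xa5 R2=0x54 R3=0x7f R4=0x2c  N=0 Z=0
after  7: R0=0x89 R1=0xa5 R2=0x54 R3=0x7f R4=0x2c  N=1 Z=0
after  8: R0=0x89 R1=0xf5 R2=0x54 R3=0x7f R4=0x2c  N=1 Z=0
after  9: R0=0x89 R1=0x54 R2=0x54 R3=0x7f R4=0x2c  N=0 Z=0
after 10: R0=0x89 R1=0x7f R2=0x54 R3=0x7f R4=0x2c  N=0 Z=0
-- IRQ taken; context saved, return-PC = 11 --
mismatch: R3: reported 0x7d vs actual 0x7f

BAD = R3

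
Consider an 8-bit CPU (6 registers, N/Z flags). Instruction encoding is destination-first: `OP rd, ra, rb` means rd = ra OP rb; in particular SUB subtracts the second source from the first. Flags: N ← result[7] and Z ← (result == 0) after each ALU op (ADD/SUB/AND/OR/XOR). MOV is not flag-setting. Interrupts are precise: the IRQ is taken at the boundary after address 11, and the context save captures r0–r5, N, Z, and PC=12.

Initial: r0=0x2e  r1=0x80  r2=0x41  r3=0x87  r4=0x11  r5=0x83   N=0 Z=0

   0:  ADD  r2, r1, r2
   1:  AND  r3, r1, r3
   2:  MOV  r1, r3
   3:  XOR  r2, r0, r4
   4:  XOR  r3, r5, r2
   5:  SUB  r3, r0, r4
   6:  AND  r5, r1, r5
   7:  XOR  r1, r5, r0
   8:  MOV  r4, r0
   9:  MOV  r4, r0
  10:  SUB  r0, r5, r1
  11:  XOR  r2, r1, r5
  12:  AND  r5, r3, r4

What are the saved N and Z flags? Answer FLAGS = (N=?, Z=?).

after  0: r0=0x2e r1=0x80 r2=0xc1 r3=0x87 r4=0x11 r5=0x83  N=1 Z=0
after  1: r0=0x2e r1=0x80 r2=0xc1 r3=0x80 r4=0x11 r5=0x83  N=1 Z=0
after  2: r0=0x2e r1=0x80 r2=0xc1 r3=0x80 r4=0x11 r5=0x83  N=1 Z=0
after  3: r0=0x2e r1=0x80 r2=0x3f r3=0x80 r4=0x11 r5=0x83  N=0 Z=0
after  4: r0=0x2e r1=0x80 r2=0x3f r3=0xbc r4=0x11 r5=0x83  N=1 Z=0
after  5: r0=0x2e r1=0x80 r2=0x3f r3=0x1d r4=0x11 r5=0x83  N=0 Z=0
after  6: r0=0x2e r1=0x80 r2=0x3f r3=0x1d r4=0x11 r5=0x80  N=1 Z=0
after  7: r0=0x2e r1=0xae r2=0x3f r3=0x1d r4=0x11 r5=0x80  N=1 Z=0
after  8: r0=0x2e r1=0xae r2=0x3f r3=0x1d r4=0x2e r5=0x80  N=1 Z=0
after  9: r0=0x2e r1=0xae r2=0x3f r3=0x1d r4=0x2e r5=0x80  N=1 Z=0
after 10: r0=0xd2 r1=0xae r2=0x3f r3=0x1d r4=0x2e r5=0x80  N=1 Z=0
after 11: r0=0xd2 r1=0xae r2=0x2e r3=0x1d r4=0x2e r5=0x80  N=0 Z=0
-- IRQ taken; context saved, return-PC = 12 --

FLAGS = (N=0, Z=0)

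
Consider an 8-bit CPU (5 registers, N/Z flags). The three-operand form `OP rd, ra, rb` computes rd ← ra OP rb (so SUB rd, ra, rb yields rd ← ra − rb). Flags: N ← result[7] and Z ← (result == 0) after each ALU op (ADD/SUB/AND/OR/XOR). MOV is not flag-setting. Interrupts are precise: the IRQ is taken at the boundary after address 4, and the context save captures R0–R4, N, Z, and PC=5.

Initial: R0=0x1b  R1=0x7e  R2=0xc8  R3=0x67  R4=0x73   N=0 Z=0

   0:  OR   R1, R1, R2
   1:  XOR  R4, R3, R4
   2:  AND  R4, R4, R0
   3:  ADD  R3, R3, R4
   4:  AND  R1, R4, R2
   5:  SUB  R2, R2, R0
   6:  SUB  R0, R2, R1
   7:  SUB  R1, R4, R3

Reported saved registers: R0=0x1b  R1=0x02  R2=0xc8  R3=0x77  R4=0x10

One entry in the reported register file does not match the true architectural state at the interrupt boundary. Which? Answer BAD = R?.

after  0: R0=0x1b R1=0xfe R2=0xc8 R3=0x67 R4=0x73  N=1 Z=0
after  1: R0=0x1b R1=0xfe R2=0xc8 R3=0x67 R4=0x14  N=0 Z=0
after  2: R0=0x1b R1=0xfe R2=0xc8 R3=0x67 R4=0x10  N=0 Z=0
after  3: R0=0x1b R1=0xfe R2=0xc8 R3=0x77 R4=0x10  N=0 Z=0
after  4: R0=0x1b R1=0x00 R2=0xc8 R3=0x77 R4=0x10  N=0 Z=1
-- IRQ taken; context saved, return-PC = 5 --
mismatch: R1: reported 0x02 vs actual 0x00

BAD = R1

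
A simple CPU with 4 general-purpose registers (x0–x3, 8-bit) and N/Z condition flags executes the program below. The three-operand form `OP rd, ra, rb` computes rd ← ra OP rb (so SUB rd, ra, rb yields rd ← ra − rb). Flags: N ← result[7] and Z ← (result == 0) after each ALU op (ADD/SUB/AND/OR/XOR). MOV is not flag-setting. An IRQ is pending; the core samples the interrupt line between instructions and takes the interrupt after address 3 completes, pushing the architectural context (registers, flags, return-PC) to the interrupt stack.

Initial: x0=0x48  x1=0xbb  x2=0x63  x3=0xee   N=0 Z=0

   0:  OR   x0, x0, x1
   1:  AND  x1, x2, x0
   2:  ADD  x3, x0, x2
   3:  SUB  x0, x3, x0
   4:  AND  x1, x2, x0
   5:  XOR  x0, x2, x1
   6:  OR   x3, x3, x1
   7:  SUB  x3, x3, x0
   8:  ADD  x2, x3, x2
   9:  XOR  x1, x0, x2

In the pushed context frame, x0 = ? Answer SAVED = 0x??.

after  0: x0=0xfb x1=0xbb x2=0x63 x3=0xee  N=1 Z=0
after  1: x0=0xfb x1=0x63 x2=0x63 x3=0xee  N=0 Z=0
after  2: x0=0xfb x1=0x63 x2=0x63 x3=0x5e  N=0 Z=0
after  3: x0=0x63 x1=0x63 x2=0x63 x3=0x5e  N=0 Z=0
-- IRQ taken; context saved, return-PC = 4 --

SAVED = 0x63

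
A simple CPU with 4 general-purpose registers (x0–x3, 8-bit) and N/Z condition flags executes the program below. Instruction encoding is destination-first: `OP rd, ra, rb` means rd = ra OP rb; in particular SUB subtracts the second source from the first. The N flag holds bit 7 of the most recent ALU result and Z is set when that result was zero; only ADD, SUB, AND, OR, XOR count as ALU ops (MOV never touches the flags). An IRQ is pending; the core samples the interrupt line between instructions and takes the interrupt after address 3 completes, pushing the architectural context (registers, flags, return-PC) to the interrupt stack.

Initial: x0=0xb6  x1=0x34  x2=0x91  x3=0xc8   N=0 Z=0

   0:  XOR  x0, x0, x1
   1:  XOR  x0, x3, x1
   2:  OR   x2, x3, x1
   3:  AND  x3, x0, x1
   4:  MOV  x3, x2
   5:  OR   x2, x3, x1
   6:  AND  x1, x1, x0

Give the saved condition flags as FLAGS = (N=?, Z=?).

after  0: x0=0x82 x1=0x34 x2=0x91 x3=0xc8  N=1 Z=0
after  1: x0=0xfc x1=0x34 x2=0x91 x3=0xc8  N=1 Z=0
after  2: x0=0xfc x1=0x34 x2=0xfc x3=0xc8  N=1 Z=0
after  3: x0=0xfc x1=0x34 x2=0xfc x3=0x34  N=0 Z=0
-- IRQ taken; context saved, return-PC = 4 --

FLAGS = (N=0, Z=0)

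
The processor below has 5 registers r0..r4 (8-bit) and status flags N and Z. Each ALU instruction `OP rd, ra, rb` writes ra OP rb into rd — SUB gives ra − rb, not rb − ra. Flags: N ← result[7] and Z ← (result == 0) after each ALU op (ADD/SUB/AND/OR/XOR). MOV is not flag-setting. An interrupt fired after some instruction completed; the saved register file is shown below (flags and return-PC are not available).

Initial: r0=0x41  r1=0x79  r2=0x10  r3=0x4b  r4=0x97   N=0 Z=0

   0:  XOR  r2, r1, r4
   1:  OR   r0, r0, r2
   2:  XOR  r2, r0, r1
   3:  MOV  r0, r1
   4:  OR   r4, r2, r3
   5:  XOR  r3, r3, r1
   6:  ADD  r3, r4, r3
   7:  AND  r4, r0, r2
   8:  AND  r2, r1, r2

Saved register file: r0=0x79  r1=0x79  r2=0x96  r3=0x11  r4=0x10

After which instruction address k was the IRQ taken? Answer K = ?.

K = 7

after  0: r0=0x41 r1=0x79 r2=0xee r3=0x4b r4=0x97  N=1 Z=0
after  1: r0=0xef r1=0x79 r2=0xee r3=0x4b r4=0x97  N=1 Z=0
after  2: r0=0xef r1=0x79 r2=0x96 r3=0x4b r4=0x97  N=1 Z=0
after  3: r0=0x79 r1=0x79 r2=0x96 r3=0x4b r4=0x97  N=1 Z=0
after  4: r0=0x79 r1=0x79 r2=0x96 r3=0x4b r4=0xdf  N=1 Z=0
after  5: r0=0x79 r1=0x79 r2=0x96 r3=0x32 r4=0xdf  N=0 Z=0
after  6: r0=0x79 r1=0x79 r2=0x96 r3=0x11 r4=0xdf  N=0 Z=0
after  7: r0=0x79 r1=0x79 r2=0x96 r3=0x11 r4=0x10  N=0 Z=0
-- IRQ taken; context saved, return-PC = 8 --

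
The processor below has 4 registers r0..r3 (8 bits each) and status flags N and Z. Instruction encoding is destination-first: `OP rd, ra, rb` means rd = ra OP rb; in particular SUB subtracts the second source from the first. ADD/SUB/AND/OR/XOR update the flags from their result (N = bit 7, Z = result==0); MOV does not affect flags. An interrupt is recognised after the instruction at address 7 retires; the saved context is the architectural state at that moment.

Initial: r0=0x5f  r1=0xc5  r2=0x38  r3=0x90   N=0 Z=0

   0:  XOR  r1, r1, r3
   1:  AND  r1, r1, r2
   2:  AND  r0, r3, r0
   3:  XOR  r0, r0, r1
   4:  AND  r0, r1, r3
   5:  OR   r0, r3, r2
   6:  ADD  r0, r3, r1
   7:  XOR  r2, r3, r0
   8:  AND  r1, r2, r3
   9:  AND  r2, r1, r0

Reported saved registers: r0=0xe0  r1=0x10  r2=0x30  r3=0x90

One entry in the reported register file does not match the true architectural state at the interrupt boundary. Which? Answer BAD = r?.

BAD = r0

after  0: r0=0x5f r1=0x55 r2=0x38 r3=0x90  N=0 Z=0
after  1: r0=0x5f r1=0x10 r2=0x38 r3=0x90  N=0 Z=0
after  2: r0=0x10 r1=0x10 r2=0x38 r3=0x90  N=0 Z=0
after  3: r0=0x00 r1=0x10 r2=0x38 r3=0x90  N=0 Z=1
after  4: r0=0x10 r1=0x10 r2=0x38 r3=0x90  N=0 Z=0
after  5: r0=0xb8 r1=0x10 r2=0x38 r3=0x90  N=1 Z=0
after  6: r0=0xa0 r1=0x10 r2=0x38 r3=0x90  N=1 Z=0
after  7: r0=0xa0 r1=0x10 r2=0x30 r3=0x90  N=0 Z=0
-- IRQ taken; context saved, return-PC = 8 --
mismatch: r0: reported 0xe0 vs actual 0xa0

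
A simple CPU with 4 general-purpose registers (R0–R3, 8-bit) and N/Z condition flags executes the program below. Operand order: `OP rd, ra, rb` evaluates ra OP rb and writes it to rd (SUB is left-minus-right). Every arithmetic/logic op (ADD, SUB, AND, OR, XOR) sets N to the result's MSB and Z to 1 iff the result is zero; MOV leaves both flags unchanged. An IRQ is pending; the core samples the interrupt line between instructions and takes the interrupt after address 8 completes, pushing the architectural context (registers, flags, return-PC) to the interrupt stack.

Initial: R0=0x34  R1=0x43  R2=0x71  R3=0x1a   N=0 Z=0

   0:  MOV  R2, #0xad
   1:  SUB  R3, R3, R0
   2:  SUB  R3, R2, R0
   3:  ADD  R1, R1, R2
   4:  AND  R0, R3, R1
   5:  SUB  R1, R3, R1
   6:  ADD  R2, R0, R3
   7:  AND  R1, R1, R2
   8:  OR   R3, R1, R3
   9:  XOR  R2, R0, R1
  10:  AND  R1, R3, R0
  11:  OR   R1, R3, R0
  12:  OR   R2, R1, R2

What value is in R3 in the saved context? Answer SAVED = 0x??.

SAVED = 0xf9

after  0: R0=0x34 R1=0x43 R2=0xad R3=0x1a  N=0 Z=0
after  1: R0=0x34 R1=0x43 R2=0xad R3=0xe6  N=1 Z=0
after  2: R0=0x34 R1=0x43 R2=0xad R3=0x79  N=0 Z=0
after  3: R0=0x34 R1=0xf0 R2=0xad R3=0x79  N=1 Z=0
after  4: R0=0x70 R1=0xf0 R2=0xad R3=0x79  N=0 Z=0
after  5: R0=0x70 R1=0x89 R2=0xad R3=0x79  N=1 Z=0
after  6: R0=0x70 R1=0x89 R2=0xe9 R3=0x79  N=1 Z=0
after  7: R0=0x70 R1=0x89 R2=0xe9 R3=0x79  N=1 Z=0
after  8: R0=0x70 R1=0x89 R2=0xe9 R3=0xf9  N=1 Z=0
-- IRQ taken; context saved, return-PC = 9 --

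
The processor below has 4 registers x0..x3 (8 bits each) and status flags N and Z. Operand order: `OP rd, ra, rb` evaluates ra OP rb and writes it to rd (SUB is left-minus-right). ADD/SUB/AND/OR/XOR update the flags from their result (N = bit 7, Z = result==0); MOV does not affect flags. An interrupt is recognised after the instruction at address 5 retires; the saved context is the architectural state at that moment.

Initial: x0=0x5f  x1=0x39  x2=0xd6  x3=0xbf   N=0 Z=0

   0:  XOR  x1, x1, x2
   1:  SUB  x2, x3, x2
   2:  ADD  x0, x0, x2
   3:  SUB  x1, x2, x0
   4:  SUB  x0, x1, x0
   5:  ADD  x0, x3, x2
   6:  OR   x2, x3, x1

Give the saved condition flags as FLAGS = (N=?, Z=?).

FLAGS = (N=1, Z=0)

after  0: x0=0x5f x1=0xef x2=0xd6 x3=0xbf  N=1 Z=0
after  1: x0=0x5f x1=0xef x2=0xe9 x3=0xbf  N=1 Z=0
after  2: x0=0x48 x1=0xef x2=0xe9 x3=0xbf  N=0 Z=0
after  3: x0=0x48 x1=0xa1 x2=0xe9 x3=0xbf  N=1 Z=0
after  4: x0=0x59 x1=0xa1 x2=0xe9 x3=0xbf  N=0 Z=0
after  5: x0=0xa8 x1=0xa1 x2=0xe9 x3=0xbf  N=1 Z=0
-- IRQ taken; context saved, return-PC = 6 --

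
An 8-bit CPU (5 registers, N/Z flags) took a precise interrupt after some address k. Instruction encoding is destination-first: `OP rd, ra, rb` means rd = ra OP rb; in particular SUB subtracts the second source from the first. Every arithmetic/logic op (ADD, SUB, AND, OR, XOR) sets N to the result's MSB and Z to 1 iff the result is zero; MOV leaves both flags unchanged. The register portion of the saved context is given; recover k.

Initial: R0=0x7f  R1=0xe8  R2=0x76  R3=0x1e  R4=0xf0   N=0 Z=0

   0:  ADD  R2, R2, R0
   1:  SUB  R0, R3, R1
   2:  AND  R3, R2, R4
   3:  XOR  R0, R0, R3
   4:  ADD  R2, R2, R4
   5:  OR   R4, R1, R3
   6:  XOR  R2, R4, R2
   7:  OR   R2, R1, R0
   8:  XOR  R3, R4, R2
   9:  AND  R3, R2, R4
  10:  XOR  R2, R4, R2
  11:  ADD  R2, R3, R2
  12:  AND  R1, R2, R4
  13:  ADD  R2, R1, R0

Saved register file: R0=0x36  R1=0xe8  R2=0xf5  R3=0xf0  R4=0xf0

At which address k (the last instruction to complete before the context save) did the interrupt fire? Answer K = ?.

K = 2

after  0: R0=0x7f R1=0xe8 R2=0xf5 R3=0x1e R4=0xf0  N=1 Z=0
after  1: R0=0x36 R1=0xe8 R2=0xf5 R3=0x1e R4=0xf0  N=0 Z=0
after  2: R0=0x36 R1=0xe8 R2=0xf5 R3=0xf0 R4=0xf0  N=1 Z=0
-- IRQ taken; context saved, return-PC = 3 --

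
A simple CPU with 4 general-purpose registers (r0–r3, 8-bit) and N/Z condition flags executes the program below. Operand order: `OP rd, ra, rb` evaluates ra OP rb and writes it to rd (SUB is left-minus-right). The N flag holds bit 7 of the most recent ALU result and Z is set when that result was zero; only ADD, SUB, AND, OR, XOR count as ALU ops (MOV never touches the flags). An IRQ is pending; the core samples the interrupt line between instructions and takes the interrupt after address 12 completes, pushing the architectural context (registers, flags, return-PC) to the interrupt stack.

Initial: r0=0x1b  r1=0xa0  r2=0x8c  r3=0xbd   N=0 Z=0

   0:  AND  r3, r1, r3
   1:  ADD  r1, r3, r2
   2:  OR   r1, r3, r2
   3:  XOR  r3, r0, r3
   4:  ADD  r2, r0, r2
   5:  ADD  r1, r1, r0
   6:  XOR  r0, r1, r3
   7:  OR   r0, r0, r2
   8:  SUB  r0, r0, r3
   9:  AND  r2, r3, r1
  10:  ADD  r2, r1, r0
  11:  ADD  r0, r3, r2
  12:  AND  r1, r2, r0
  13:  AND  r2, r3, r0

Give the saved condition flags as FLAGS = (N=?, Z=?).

FLAGS = (N=0, Z=0)

after  0: r0=0x1b r1=0xa0 r2=0x8c r3=0xa0  N=1 Z=0
after  1: r0=0x1b r1=0x2c r2=0x8c r3=0xa0  N=0 Z=0
after  2: r0=0x1b r1=0xac r2=0x8c r3=0xa0  N=1 Z=0
after  3: r0=0x1b r1=0xac r2=0x8c r3=0xbb  N=1 Z=0
after  4: r0=0x1b r1=0xac r2=0xa7 r3=0xbb  N=1 Z=0
after  5: r0=0x1b r1=0xc7 r2=0xa7 r3=0xbb  N=1 Z=0
after  6: r0=0x7c r1=0xc7 r2=0xa7 r3=0xbb  N=0 Z=0
after  7: r0=0xff r1=0xc7 r2=0xa7 r3=0xbb  N=1 Z=0
after  8: r0=0x44 r1=0xc7 r2=0xa7 r3=0xbb  N=0 Z=0
after  9: r0=0x44 r1=0xc7 r2=0x83 r3=0xbb  N=1 Z=0
after 10: r0=0x44 r1=0xc7 r2=0x0b r3=0xbb  N=0 Z=0
after 11: r0=0xc6 r1=0xc7 r2=0x0b r3=0xbb  N=1 Z=0
after 12: r0=0xc6 r1=0x02 r2=0x0b r3=0xbb  N=0 Z=0
-- IRQ taken; context saved, return-PC = 13 --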